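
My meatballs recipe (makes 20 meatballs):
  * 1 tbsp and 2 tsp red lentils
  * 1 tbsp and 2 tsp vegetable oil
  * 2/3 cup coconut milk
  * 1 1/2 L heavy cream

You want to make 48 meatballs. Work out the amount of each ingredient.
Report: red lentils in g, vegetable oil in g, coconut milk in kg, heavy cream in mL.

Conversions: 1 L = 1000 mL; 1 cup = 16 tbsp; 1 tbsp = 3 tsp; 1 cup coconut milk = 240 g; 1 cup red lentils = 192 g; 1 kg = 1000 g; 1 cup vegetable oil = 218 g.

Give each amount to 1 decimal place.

red lentils: 48.0 g; vegetable oil: 54.5 g; coconut milk: 0.4 kg; heavy cream: 3600.0 mL

Scaling factor: 48/20 = 12/5 = 2.4.
red lentils: (1 tbsp + 2 tsp = 5/3 tbsp) × 12/5 ÷ 16 tbsp/cup × 192 g/cup = 48.0 g
vegetable oil: (1 tbsp + 2 tsp = 5/3 tbsp) × 12/5 ÷ 16 tbsp/cup × 218 g/cup = 54.5 g
coconut milk: 2/3 cup × 12/5 × 240 g/cup ÷ 1000 g/kg ≈ 0.4 kg
heavy cream: 1.5 L × 12/5 × 1000 mL/L = 3600.0 mL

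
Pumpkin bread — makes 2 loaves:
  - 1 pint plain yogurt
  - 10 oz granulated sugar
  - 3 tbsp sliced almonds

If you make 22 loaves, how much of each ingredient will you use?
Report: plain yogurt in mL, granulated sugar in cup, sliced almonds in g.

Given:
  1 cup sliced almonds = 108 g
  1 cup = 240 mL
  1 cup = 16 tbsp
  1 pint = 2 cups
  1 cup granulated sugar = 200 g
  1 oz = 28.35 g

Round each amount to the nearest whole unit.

plain yogurt: 5280 mL; granulated sugar: 16 cup; sliced almonds: 223 g

Scaling factor: 22/2 = 11.
plain yogurt: 1 pint × 11 × 2 cup/pint × 240 mL/cup = 5280 mL
granulated sugar: 10 oz × 11 × 28.35 g/oz ÷ 200 g/cup ≈ 16 cup
sliced almonds: 3 tbsp × 11 ÷ 16 tbsp/cup × 108 g/cup ≈ 223 g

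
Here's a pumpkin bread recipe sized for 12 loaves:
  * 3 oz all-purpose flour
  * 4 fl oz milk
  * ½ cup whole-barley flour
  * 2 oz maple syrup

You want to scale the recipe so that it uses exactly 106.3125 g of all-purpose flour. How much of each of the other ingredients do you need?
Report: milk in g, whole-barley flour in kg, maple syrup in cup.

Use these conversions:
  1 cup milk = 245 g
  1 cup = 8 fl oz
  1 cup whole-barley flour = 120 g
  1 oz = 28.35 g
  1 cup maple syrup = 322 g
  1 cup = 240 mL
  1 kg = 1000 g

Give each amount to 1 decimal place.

milk: 153.1 g; whole-barley flour: 0.1 kg; maple syrup: 0.2 cup

The original recipe has 85.05 g of all-purpose flour, so the scaling factor is 106.3125 ÷ 85.05 = 5/4 = 1.25.
milk: 4 fl oz × 5/4 ÷ 8 fl oz/cup × 245 g/cup ≈ 153.1 g
whole-barley flour: 0.5 cup × 5/4 × 120 g/cup ÷ 1000 g/kg ≈ 0.1 kg
maple syrup: 2 oz × 5/4 × 28.35 g/oz ÷ 322 g/cup ≈ 0.2 cup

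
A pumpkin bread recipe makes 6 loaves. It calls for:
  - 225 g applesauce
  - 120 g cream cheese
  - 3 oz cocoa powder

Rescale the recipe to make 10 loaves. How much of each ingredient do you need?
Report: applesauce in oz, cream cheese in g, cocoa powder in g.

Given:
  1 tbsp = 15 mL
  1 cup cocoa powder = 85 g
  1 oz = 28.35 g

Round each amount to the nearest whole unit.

applesauce: 13 oz; cream cheese: 200 g; cocoa powder: 142 g

Scaling factor: 10/6 = 5/3.
applesauce: 225 g × 5/3 ÷ 28.35 g/oz ≈ 13 oz
cream cheese: 120 g × 5/3 = 200 g
cocoa powder: 3 oz × 5/3 × 28.35 g/oz ≈ 142 g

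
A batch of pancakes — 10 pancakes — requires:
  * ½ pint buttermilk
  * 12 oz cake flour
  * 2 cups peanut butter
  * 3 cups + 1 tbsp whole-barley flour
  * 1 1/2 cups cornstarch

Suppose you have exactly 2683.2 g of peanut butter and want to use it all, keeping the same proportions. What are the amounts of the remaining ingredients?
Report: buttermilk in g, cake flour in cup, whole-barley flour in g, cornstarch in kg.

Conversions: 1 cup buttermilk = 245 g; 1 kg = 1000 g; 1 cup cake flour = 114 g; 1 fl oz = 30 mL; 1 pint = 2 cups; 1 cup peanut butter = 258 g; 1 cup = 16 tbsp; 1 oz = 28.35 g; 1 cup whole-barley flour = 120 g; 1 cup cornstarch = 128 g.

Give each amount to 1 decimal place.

The original recipe has 516 g of peanut butter, so the scaling factor is 2683.2 ÷ 516 = 26/5 = 5.2.
buttermilk: 0.5 pint × 26/5 × 2 cup/pint × 245 g/cup = 1274.0 g
cake flour: 12 oz × 26/5 × 28.35 g/oz ÷ 114 g/cup ≈ 15.5 cup
whole-barley flour: (3 cup + 1 tbsp = 3.0625 cup) × 26/5 × 120 g/cup = 1911.0 g
cornstarch: 1.5 cup × 26/5 × 128 g/cup ÷ 1000 g/kg ≈ 1.0 kg

buttermilk: 1274.0 g; cake flour: 15.5 cup; whole-barley flour: 1911.0 g; cornstarch: 1.0 kg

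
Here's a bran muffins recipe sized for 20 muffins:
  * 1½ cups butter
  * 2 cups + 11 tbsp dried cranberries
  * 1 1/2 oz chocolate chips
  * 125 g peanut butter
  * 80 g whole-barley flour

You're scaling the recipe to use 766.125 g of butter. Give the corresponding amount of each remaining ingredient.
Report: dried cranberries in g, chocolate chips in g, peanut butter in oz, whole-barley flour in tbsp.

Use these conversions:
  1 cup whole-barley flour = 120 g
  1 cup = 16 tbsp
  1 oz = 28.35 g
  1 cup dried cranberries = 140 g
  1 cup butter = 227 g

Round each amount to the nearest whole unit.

dried cranberries: 847 g; chocolate chips: 96 g; peanut butter: 10 oz; whole-barley flour: 24 tbsp

The original recipe has 340.5 g of butter, so the scaling factor is 766.125 ÷ 340.5 = 9/4 = 2.25.
dried cranberries: (2 cup + 11 tbsp = 2.6875 cup) × 9/4 × 140 g/cup ≈ 847 g
chocolate chips: 1.5 oz × 9/4 × 28.35 g/oz ≈ 96 g
peanut butter: 125 g × 9/4 ÷ 28.35 g/oz ≈ 10 oz
whole-barley flour: 80 g × 9/4 ÷ 120 g/cup × 16 tbsp/cup = 24 tbsp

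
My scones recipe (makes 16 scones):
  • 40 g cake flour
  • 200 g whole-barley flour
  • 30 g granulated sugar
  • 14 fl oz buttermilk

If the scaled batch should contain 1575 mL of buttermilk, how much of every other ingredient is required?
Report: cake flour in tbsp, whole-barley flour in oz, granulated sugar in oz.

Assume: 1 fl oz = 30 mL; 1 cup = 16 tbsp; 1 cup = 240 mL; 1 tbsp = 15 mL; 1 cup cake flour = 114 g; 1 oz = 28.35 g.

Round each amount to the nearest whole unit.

cake flour: 21 tbsp; whole-barley flour: 26 oz; granulated sugar: 4 oz

The original recipe has 420 mL of buttermilk, so the scaling factor is 1575 ÷ 420 = 15/4 = 3.75.
cake flour: 40 g × 15/4 ÷ 114 g/cup × 16 tbsp/cup ≈ 21 tbsp
whole-barley flour: 200 g × 15/4 ÷ 28.35 g/oz ≈ 26 oz
granulated sugar: 30 g × 15/4 ÷ 28.35 g/oz ≈ 4 oz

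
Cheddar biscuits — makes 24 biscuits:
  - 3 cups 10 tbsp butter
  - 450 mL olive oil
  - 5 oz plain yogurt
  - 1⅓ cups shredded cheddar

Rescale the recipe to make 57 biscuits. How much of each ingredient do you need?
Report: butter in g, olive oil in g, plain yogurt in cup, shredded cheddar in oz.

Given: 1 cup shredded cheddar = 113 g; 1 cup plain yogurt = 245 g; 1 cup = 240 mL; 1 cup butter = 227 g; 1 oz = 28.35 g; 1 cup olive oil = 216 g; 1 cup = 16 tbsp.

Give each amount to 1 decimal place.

butter: 1954.3 g; olive oil: 961.9 g; plain yogurt: 1.4 cup; shredded cheddar: 12.6 oz

Scaling factor: 57/24 = 19/8 = 2.375.
butter: (3 cup + 10 tbsp = 3.625 cup) × 19/8 × 227 g/cup ≈ 1954.3 g
olive oil: 450 mL × 19/8 ÷ 240 mL/cup × 216 g/cup ≈ 961.9 g
plain yogurt: 5 oz × 19/8 × 28.35 g/oz ÷ 245 g/cup ≈ 1.4 cup
shredded cheddar: 4/3 cup × 19/8 × 113 g/cup ÷ 28.35 g/oz ≈ 12.6 oz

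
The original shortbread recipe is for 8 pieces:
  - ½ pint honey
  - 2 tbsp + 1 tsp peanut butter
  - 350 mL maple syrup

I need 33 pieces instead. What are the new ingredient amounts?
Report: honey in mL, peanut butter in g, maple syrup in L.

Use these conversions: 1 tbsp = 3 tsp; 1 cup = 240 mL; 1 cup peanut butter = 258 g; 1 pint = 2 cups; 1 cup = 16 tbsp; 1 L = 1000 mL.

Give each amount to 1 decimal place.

honey: 990.0 mL; peanut butter: 155.2 g; maple syrup: 1.4 L

Scaling factor: 33/8 = 4.125.
honey: 0.5 pint × 33/8 × 2 cup/pint × 240 mL/cup = 990.0 mL
peanut butter: (2 tbsp + 1 tsp = 7/3 tbsp) × 33/8 ÷ 16 tbsp/cup × 258 g/cup ≈ 155.2 g
maple syrup: 350 mL × 33/8 ÷ 1000 mL/L ≈ 1.4 L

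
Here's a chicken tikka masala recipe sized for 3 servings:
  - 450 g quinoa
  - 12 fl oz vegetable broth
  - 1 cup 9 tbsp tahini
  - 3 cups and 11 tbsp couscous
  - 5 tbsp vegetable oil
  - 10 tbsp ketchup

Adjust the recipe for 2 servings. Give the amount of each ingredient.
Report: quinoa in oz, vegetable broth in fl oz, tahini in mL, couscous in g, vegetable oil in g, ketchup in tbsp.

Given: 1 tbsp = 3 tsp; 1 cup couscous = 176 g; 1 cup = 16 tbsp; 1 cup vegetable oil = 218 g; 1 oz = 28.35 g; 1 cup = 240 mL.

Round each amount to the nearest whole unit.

quinoa: 11 oz; vegetable broth: 8 fl oz; tahini: 250 mL; couscous: 433 g; vegetable oil: 45 g; ketchup: 7 tbsp

Scaling factor: 2/3.
quinoa: 450 g × 2/3 ÷ 28.35 g/oz ≈ 11 oz
vegetable broth: 12 fl oz × 2/3 = 8 fl oz
tahini: (1 cup + 9 tbsp = 1.5625 cup) × 2/3 × 240 mL/cup = 250 mL
couscous: (3 cup + 11 tbsp = 3.6875 cup) × 2/3 × 176 g/cup ≈ 433 g
vegetable oil: 5 tbsp × 2/3 ÷ 16 tbsp/cup × 218 g/cup ≈ 45 g
ketchup: 10 tbsp × 2/3 ≈ 7 tbsp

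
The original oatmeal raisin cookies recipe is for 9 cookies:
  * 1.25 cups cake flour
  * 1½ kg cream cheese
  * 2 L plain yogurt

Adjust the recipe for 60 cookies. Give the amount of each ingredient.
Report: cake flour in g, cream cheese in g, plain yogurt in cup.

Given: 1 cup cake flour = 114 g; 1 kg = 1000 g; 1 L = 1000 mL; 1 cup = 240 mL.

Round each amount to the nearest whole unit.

cake flour: 950 g; cream cheese: 10000 g; plain yogurt: 56 cup

Scaling factor: 60/9 = 20/3.
cake flour: 1.25 cup × 20/3 × 114 g/cup = 950 g
cream cheese: 1.5 kg × 20/3 × 1000 g/kg = 10000 g
plain yogurt: 2 L × 20/3 × 1000 mL/L ÷ 240 mL/cup ≈ 56 cup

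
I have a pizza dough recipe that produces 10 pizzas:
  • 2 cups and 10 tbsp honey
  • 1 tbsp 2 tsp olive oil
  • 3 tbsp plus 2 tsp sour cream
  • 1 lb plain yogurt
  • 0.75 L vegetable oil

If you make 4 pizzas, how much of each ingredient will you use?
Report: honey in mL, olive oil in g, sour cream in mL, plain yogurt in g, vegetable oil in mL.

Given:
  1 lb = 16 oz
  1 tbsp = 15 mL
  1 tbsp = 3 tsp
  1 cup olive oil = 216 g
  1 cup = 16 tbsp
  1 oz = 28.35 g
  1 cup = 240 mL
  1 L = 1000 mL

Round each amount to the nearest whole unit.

honey: 252 mL; olive oil: 9 g; sour cream: 22 mL; plain yogurt: 181 g; vegetable oil: 300 mL

Scaling factor: 4/10 = 2/5 = 0.4.
honey: (2 cup + 10 tbsp = 2.625 cup) × 2/5 × 240 mL/cup = 252 mL
olive oil: (1 tbsp + 2 tsp = 5/3 tbsp) × 2/5 ÷ 16 tbsp/cup × 216 g/cup = 9 g
sour cream: (3 tbsp + 2 tsp = 11/3 tbsp) × 2/5 × 15 mL/tbsp = 22 mL
plain yogurt: 1 lb × 2/5 × 16 oz/lb × 28.35 g/oz ≈ 181 g
vegetable oil: 0.75 L × 2/5 × 1000 mL/L = 300 mL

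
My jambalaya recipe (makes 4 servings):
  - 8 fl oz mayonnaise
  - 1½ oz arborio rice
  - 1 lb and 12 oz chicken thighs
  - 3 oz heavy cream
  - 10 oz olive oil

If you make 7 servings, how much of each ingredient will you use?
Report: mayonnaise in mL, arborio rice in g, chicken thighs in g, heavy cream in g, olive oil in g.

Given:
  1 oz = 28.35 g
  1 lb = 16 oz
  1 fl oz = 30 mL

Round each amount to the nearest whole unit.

Scaling factor: 7/4 = 1.75.
mayonnaise: 8 fl oz × 7/4 × 30 mL/fl oz = 420 mL
arborio rice: 1.5 oz × 7/4 × 28.35 g/oz ≈ 74 g
chicken thighs: (1 lb + 12 oz = 1.75 lb) × 7/4 × 16 oz/lb × 28.35 g/oz ≈ 1389 g
heavy cream: 3 oz × 7/4 × 28.35 g/oz ≈ 149 g
olive oil: 10 oz × 7/4 × 28.35 g/oz ≈ 496 g

mayonnaise: 420 mL; arborio rice: 74 g; chicken thighs: 1389 g; heavy cream: 149 g; olive oil: 496 g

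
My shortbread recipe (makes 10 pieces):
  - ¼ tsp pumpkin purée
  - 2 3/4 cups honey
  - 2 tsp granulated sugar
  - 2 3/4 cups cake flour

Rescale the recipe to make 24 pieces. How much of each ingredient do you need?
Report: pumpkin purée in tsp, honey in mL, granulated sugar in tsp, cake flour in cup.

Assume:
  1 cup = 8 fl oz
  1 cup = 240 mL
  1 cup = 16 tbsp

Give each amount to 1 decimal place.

Scaling factor: 24/10 = 12/5 = 2.4.
pumpkin purée: 0.25 tsp × 12/5 = 0.6 tsp
honey: 2.75 cup × 12/5 × 240 mL/cup = 1584.0 mL
granulated sugar: 2 tsp × 12/5 = 4.8 tsp
cake flour: 2.75 cup × 12/5 = 6.6 cup

pumpkin purée: 0.6 tsp; honey: 1584.0 mL; granulated sugar: 4.8 tsp; cake flour: 6.6 cup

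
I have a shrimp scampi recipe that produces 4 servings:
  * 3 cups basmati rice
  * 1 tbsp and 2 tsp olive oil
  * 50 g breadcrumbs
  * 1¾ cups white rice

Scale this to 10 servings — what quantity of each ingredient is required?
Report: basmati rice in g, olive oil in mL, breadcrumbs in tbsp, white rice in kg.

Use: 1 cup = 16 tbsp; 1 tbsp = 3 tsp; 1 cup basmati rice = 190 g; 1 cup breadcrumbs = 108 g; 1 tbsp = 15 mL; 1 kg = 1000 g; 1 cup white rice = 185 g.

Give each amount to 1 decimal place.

basmati rice: 1425.0 g; olive oil: 62.5 mL; breadcrumbs: 18.5 tbsp; white rice: 0.8 kg

Scaling factor: 10/4 = 5/2 = 2.5.
basmati rice: 3 cup × 5/2 × 190 g/cup = 1425.0 g
olive oil: (1 tbsp + 2 tsp = 5/3 tbsp) × 5/2 × 15 mL/tbsp = 62.5 mL
breadcrumbs: 50 g × 5/2 ÷ 108 g/cup × 16 tbsp/cup ≈ 18.5 tbsp
white rice: 1.75 cup × 5/2 × 185 g/cup ÷ 1000 g/kg ≈ 0.8 kg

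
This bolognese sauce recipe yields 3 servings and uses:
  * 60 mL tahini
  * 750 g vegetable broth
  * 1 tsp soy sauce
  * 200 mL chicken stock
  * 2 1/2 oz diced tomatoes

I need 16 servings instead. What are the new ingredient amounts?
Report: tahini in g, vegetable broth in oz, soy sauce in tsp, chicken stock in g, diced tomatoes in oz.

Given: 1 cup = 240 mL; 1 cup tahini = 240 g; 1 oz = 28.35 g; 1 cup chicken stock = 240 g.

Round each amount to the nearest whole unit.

Scaling factor: 16/3.
tahini: 60 mL × 16/3 ÷ 240 mL/cup × 240 g/cup = 320 g
vegetable broth: 750 g × 16/3 ÷ 28.35 g/oz ≈ 141 oz
soy sauce: 1 tsp × 16/3 ≈ 5 tsp
chicken stock: 200 mL × 16/3 ÷ 240 mL/cup × 240 g/cup ≈ 1067 g
diced tomatoes: 2.5 oz × 16/3 ≈ 13 oz

tahini: 320 g; vegetable broth: 141 oz; soy sauce: 5 tsp; chicken stock: 1067 g; diced tomatoes: 13 oz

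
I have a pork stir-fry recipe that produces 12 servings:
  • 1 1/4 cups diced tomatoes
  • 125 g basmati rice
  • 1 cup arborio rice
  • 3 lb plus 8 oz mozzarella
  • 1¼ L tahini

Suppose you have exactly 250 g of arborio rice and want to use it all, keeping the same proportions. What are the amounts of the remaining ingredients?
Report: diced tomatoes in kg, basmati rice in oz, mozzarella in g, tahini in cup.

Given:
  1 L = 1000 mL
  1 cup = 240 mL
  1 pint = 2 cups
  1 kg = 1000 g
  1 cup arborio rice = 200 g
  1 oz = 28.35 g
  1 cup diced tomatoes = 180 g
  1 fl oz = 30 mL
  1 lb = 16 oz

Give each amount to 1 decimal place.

The original recipe has 200 g of arborio rice, so the scaling factor is 250 ÷ 200 = 5/4 = 1.25.
diced tomatoes: 1.25 cup × 5/4 × 180 g/cup ÷ 1000 g/kg ≈ 0.3 kg
basmati rice: 125 g × 5/4 ÷ 28.35 g/oz ≈ 5.5 oz
mozzarella: (3 lb + 8 oz = 3.5 lb) × 5/4 × 16 oz/lb × 28.35 g/oz = 1984.5 g
tahini: 1.25 L × 5/4 × 1000 mL/L ÷ 240 mL/cup ≈ 6.5 cup

diced tomatoes: 0.3 kg; basmati rice: 5.5 oz; mozzarella: 1984.5 g; tahini: 6.5 cup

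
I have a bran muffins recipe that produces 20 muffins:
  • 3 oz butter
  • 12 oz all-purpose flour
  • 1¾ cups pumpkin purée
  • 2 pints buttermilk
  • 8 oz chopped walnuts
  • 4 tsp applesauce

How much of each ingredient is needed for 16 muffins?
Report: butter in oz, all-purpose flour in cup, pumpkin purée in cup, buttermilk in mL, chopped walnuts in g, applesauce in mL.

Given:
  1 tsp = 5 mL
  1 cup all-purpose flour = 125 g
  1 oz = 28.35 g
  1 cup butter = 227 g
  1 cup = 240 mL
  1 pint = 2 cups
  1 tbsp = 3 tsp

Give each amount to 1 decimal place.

butter: 2.4 oz; all-purpose flour: 2.2 cup; pumpkin purée: 1.4 cup; buttermilk: 768.0 mL; chopped walnuts: 181.4 g; applesauce: 16.0 mL

Scaling factor: 16/20 = 4/5 = 0.8.
butter: 3 oz × 4/5 = 2.4 oz
all-purpose flour: 12 oz × 4/5 × 28.35 g/oz ÷ 125 g/cup ≈ 2.2 cup
pumpkin purée: 1.75 cup × 4/5 = 1.4 cup
buttermilk: 2 pint × 4/5 × 2 cup/pint × 240 mL/cup = 768.0 mL
chopped walnuts: 8 oz × 4/5 × 28.35 g/oz ≈ 181.4 g
applesauce: 4 tsp × 4/5 × 5 mL/tsp = 16.0 mL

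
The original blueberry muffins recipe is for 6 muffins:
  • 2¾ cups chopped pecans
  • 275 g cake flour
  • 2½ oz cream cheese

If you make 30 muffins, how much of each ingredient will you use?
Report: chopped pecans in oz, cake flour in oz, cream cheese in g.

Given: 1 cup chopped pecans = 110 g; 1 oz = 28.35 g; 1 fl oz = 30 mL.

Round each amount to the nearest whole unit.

chopped pecans: 53 oz; cake flour: 49 oz; cream cheese: 354 g

Scaling factor: 30/6 = 5.
chopped pecans: 2.75 cup × 5 × 110 g/cup ÷ 28.35 g/oz ≈ 53 oz
cake flour: 275 g × 5 ÷ 28.35 g/oz ≈ 49 oz
cream cheese: 2.5 oz × 5 × 28.35 g/oz ≈ 354 g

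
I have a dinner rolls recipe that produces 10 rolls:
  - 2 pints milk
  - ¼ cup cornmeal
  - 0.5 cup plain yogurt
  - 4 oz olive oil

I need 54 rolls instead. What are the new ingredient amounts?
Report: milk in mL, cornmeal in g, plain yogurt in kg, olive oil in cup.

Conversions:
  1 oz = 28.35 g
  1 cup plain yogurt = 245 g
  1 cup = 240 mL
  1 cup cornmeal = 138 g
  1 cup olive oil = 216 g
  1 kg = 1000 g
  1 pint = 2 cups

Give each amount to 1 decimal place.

Scaling factor: 54/10 = 27/5 = 5.4.
milk: 2 pint × 27/5 × 2 cup/pint × 240 mL/cup = 5184.0 mL
cornmeal: 0.25 cup × 27/5 × 138 g/cup = 186.3 g
plain yogurt: 0.5 cup × 27/5 × 245 g/cup ÷ 1000 g/kg ≈ 0.7 kg
olive oil: 4 oz × 27/5 × 28.35 g/oz ÷ 216 g/cup ≈ 2.8 cup

milk: 5184.0 mL; cornmeal: 186.3 g; plain yogurt: 0.7 kg; olive oil: 2.8 cup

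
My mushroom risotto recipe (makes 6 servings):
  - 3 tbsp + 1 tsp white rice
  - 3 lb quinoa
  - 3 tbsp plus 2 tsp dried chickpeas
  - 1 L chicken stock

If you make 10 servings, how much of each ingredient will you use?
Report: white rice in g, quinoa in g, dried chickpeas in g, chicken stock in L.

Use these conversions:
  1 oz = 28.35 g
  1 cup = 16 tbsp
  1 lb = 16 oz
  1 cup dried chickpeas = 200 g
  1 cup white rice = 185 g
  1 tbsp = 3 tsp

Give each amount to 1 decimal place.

white rice: 64.2 g; quinoa: 2268.0 g; dried chickpeas: 76.4 g; chicken stock: 1.7 L

Scaling factor: 10/6 = 5/3.
white rice: (3 tbsp + 1 tsp = 10/3 tbsp) × 5/3 ÷ 16 tbsp/cup × 185 g/cup ≈ 64.2 g
quinoa: 3 lb × 5/3 × 16 oz/lb × 28.35 g/oz = 2268.0 g
dried chickpeas: (3 tbsp + 2 tsp = 11/3 tbsp) × 5/3 ÷ 16 tbsp/cup × 200 g/cup ≈ 76.4 g
chicken stock: 1 L × 5/3 ≈ 1.7 L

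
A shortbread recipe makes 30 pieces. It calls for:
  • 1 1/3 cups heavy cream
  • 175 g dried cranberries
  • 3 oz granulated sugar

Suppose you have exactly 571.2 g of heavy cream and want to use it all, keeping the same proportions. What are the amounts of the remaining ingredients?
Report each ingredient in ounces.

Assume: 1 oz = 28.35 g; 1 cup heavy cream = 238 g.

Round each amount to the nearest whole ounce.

The original recipe has 952/3 g of heavy cream, so the scaling factor is 571.2 ÷ 952/3 = 9/5 = 1.8.
dried cranberries: 175 g × 9/5 ÷ 28.35 g/oz ≈ 11 oz
granulated sugar: 3 oz × 9/5 ≈ 5 oz

dried cranberries: 11 oz; granulated sugar: 5 oz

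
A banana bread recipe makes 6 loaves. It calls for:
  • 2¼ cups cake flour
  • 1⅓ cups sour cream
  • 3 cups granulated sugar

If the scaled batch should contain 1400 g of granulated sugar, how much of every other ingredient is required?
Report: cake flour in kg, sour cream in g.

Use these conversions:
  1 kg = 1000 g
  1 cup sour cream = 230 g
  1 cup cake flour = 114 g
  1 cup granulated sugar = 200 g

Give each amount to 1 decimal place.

The original recipe has 600 g of granulated sugar, so the scaling factor is 1400 ÷ 600 = 7/3.
cake flour: 2.25 cup × 7/3 × 114 g/cup ÷ 1000 g/kg ≈ 0.6 kg
sour cream: 4/3 cup × 7/3 × 230 g/cup ≈ 715.6 g

cake flour: 0.6 kg; sour cream: 715.6 g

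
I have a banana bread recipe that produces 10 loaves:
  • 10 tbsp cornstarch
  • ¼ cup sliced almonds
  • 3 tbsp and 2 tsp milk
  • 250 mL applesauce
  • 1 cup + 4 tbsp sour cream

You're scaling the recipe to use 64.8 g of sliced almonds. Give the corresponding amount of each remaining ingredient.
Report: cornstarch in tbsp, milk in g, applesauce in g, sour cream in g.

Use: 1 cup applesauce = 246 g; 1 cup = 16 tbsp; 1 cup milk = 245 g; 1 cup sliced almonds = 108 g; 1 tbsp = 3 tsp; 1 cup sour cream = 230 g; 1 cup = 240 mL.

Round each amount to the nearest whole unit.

cornstarch: 24 tbsp; milk: 135 g; applesauce: 615 g; sour cream: 690 g

The original recipe has 27 g of sliced almonds, so the scaling factor is 64.8 ÷ 27 = 12/5 = 2.4.
cornstarch: 10 tbsp × 12/5 = 24 tbsp
milk: (3 tbsp + 2 tsp = 11/3 tbsp) × 12/5 ÷ 16 tbsp/cup × 245 g/cup ≈ 135 g
applesauce: 250 mL × 12/5 ÷ 240 mL/cup × 246 g/cup = 615 g
sour cream: (1 cup + 4 tbsp = 1.25 cup) × 12/5 × 230 g/cup = 690 g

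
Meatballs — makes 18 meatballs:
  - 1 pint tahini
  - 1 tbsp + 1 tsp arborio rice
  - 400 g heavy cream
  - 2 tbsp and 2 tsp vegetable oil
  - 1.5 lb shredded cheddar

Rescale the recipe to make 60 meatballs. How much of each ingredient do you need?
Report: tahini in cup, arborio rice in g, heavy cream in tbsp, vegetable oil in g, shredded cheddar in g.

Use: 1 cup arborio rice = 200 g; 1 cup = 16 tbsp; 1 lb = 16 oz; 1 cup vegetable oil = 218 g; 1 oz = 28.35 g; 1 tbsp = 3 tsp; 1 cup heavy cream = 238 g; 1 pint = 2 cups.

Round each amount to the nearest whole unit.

tahini: 7 cup; arborio rice: 56 g; heavy cream: 90 tbsp; vegetable oil: 121 g; shredded cheddar: 2268 g

Scaling factor: 60/18 = 10/3.
tahini: 1 pint × 10/3 × 2 cup/pint ≈ 7 cup
arborio rice: (1 tbsp + 1 tsp = 4/3 tbsp) × 10/3 ÷ 16 tbsp/cup × 200 g/cup ≈ 56 g
heavy cream: 400 g × 10/3 ÷ 238 g/cup × 16 tbsp/cup ≈ 90 tbsp
vegetable oil: (2 tbsp + 2 tsp = 8/3 tbsp) × 10/3 ÷ 16 tbsp/cup × 218 g/cup ≈ 121 g
shredded cheddar: 1.5 lb × 10/3 × 16 oz/lb × 28.35 g/oz = 2268 g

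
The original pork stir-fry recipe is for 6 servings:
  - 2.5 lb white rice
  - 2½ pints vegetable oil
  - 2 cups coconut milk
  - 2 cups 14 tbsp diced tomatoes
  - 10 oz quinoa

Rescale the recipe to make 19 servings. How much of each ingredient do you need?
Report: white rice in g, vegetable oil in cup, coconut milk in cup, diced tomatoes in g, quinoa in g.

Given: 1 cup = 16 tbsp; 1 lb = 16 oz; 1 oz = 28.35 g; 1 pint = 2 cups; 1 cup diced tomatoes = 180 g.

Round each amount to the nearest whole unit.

white rice: 3591 g; vegetable oil: 16 cup; coconut milk: 6 cup; diced tomatoes: 1639 g; quinoa: 898 g

Scaling factor: 19/6.
white rice: 2.5 lb × 19/6 × 16 oz/lb × 28.35 g/oz = 3591 g
vegetable oil: 2.5 pint × 19/6 × 2 cup/pint ≈ 16 cup
coconut milk: 2 cup × 19/6 ≈ 6 cup
diced tomatoes: (2 cup + 14 tbsp = 2.875 cup) × 19/6 × 180 g/cup ≈ 1639 g
quinoa: 10 oz × 19/6 × 28.35 g/oz ≈ 898 g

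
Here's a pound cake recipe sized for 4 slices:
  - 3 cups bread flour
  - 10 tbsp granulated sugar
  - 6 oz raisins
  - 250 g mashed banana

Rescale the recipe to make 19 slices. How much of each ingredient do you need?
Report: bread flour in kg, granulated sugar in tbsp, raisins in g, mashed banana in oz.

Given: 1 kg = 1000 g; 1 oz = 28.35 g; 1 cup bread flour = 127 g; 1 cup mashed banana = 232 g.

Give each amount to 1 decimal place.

bread flour: 1.8 kg; granulated sugar: 47.5 tbsp; raisins: 808.0 g; mashed banana: 41.9 oz

Scaling factor: 19/4 = 4.75.
bread flour: 3 cup × 19/4 × 127 g/cup ÷ 1000 g/kg ≈ 1.8 kg
granulated sugar: 10 tbsp × 19/4 = 47.5 tbsp
raisins: 6 oz × 19/4 × 28.35 g/oz ≈ 808.0 g
mashed banana: 250 g × 19/4 ÷ 28.35 g/oz ≈ 41.9 oz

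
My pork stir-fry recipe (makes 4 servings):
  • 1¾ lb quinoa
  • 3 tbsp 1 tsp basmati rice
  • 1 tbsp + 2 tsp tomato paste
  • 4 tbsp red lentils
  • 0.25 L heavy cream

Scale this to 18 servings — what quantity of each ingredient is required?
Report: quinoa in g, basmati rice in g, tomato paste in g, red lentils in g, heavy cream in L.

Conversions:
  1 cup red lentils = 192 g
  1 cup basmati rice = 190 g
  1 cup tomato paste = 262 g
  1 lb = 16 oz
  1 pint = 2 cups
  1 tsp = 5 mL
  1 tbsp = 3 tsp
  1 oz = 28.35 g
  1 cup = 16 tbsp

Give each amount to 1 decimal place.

quinoa: 3572.1 g; basmati rice: 178.1 g; tomato paste: 122.8 g; red lentils: 216.0 g; heavy cream: 1.1 L

Scaling factor: 18/4 = 9/2 = 4.5.
quinoa: 1.75 lb × 9/2 × 16 oz/lb × 28.35 g/oz = 3572.1 g
basmati rice: (3 tbsp + 1 tsp = 10/3 tbsp) × 9/2 ÷ 16 tbsp/cup × 190 g/cup ≈ 178.1 g
tomato paste: (1 tbsp + 2 tsp = 5/3 tbsp) × 9/2 ÷ 16 tbsp/cup × 262 g/cup ≈ 122.8 g
red lentils: 4 tbsp × 9/2 ÷ 16 tbsp/cup × 192 g/cup = 216.0 g
heavy cream: 0.25 L × 9/2 ≈ 1.1 L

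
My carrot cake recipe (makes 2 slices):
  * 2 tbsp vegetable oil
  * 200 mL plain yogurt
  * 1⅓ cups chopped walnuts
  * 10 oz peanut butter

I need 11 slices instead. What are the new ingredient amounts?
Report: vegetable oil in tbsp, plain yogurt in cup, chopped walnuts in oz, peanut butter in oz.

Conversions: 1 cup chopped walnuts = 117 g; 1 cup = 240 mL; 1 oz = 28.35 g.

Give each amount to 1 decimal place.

vegetable oil: 11.0 tbsp; plain yogurt: 4.6 cup; chopped walnuts: 30.3 oz; peanut butter: 55.0 oz

Scaling factor: 11/2 = 5.5.
vegetable oil: 2 tbsp × 11/2 = 11.0 tbsp
plain yogurt: 200 mL × 11/2 ÷ 240 mL/cup ≈ 4.6 cup
chopped walnuts: 4/3 cup × 11/2 × 117 g/cup ÷ 28.35 g/oz ≈ 30.3 oz
peanut butter: 10 oz × 11/2 = 55.0 oz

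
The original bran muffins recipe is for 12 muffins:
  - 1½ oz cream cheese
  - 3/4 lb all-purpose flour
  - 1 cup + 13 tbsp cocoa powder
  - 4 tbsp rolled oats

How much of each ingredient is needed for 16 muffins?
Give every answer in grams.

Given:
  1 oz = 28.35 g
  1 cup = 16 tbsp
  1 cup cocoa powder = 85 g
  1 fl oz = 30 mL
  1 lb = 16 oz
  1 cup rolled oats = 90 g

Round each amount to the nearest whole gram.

Scaling factor: 16/12 = 4/3.
cream cheese: 1.5 oz × 4/3 × 28.35 g/oz ≈ 57 g
all-purpose flour: 0.75 lb × 4/3 × 16 oz/lb × 28.35 g/oz ≈ 454 g
cocoa powder: (1 cup + 13 tbsp = 1.8125 cup) × 4/3 × 85 g/cup ≈ 205 g
rolled oats: 4 tbsp × 4/3 ÷ 16 tbsp/cup × 90 g/cup = 30 g

cream cheese: 57 g; all-purpose flour: 454 g; cocoa powder: 205 g; rolled oats: 30 g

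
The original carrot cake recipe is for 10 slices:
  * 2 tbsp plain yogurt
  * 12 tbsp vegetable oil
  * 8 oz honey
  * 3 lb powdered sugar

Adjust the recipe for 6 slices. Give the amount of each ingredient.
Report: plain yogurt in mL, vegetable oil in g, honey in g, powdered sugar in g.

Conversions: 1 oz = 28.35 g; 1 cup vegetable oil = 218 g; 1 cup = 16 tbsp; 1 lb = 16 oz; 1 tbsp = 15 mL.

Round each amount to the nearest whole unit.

Scaling factor: 6/10 = 3/5 = 0.6.
plain yogurt: 2 tbsp × 3/5 × 15 mL/tbsp = 18 mL
vegetable oil: 12 tbsp × 3/5 ÷ 16 tbsp/cup × 218 g/cup ≈ 98 g
honey: 8 oz × 3/5 × 28.35 g/oz ≈ 136 g
powdered sugar: 3 lb × 3/5 × 16 oz/lb × 28.35 g/oz ≈ 816 g

plain yogurt: 18 mL; vegetable oil: 98 g; honey: 136 g; powdered sugar: 816 g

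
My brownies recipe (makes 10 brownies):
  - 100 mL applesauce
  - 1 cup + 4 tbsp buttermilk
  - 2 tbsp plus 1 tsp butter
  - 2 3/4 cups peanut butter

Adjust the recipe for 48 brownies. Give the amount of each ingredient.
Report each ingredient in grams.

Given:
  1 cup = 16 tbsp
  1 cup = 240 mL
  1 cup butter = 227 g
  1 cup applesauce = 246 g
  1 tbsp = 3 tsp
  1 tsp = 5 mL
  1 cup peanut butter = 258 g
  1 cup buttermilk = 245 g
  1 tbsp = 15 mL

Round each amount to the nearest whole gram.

applesauce: 492 g; buttermilk: 1470 g; butter: 159 g; peanut butter: 3406 g

Scaling factor: 48/10 = 24/5 = 4.8.
applesauce: 100 mL × 24/5 ÷ 240 mL/cup × 246 g/cup = 492 g
buttermilk: (1 cup + 4 tbsp = 1.25 cup) × 24/5 × 245 g/cup = 1470 g
butter: (2 tbsp + 1 tsp = 7/3 tbsp) × 24/5 ÷ 16 tbsp/cup × 227 g/cup ≈ 159 g
peanut butter: 2.75 cup × 24/5 × 258 g/cup ≈ 3406 g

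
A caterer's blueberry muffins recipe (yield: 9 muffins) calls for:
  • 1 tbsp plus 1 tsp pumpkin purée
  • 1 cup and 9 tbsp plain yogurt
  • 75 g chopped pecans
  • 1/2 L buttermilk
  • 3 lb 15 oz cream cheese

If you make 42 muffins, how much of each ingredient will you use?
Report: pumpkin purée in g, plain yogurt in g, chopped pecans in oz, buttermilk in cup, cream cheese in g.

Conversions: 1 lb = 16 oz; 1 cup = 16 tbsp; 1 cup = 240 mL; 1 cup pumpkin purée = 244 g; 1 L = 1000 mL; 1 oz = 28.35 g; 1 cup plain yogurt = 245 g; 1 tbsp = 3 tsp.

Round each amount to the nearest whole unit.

Scaling factor: 42/9 = 14/3.
pumpkin purée: (1 tbsp + 1 tsp = 4/3 tbsp) × 14/3 ÷ 16 tbsp/cup × 244 g/cup ≈ 95 g
plain yogurt: (1 cup + 9 tbsp = 1.5625 cup) × 14/3 × 245 g/cup ≈ 1786 g
chopped pecans: 75 g × 14/3 ÷ 28.35 g/oz ≈ 12 oz
buttermilk: 0.5 L × 14/3 × 1000 mL/L ÷ 240 mL/cup ≈ 10 cup
cream cheese: (3 lb + 15 oz = 3.9375 lb) × 14/3 × 16 oz/lb × 28.35 g/oz ≈ 8335 g

pumpkin purée: 95 g; plain yogurt: 1786 g; chopped pecans: 12 oz; buttermilk: 10 cup; cream cheese: 8335 g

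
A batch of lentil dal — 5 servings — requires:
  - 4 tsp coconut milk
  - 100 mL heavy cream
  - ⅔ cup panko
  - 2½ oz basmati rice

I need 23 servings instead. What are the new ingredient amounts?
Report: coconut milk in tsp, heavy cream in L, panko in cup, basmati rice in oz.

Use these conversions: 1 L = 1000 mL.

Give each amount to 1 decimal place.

coconut milk: 18.4 tsp; heavy cream: 0.5 L; panko: 3.1 cup; basmati rice: 11.5 oz

Scaling factor: 23/5 = 4.6.
coconut milk: 4 tsp × 23/5 = 18.4 tsp
heavy cream: 100 mL × 23/5 ÷ 1000 mL/L ≈ 0.5 L
panko: 2/3 cup × 23/5 ≈ 3.1 cup
basmati rice: 2.5 oz × 23/5 = 11.5 oz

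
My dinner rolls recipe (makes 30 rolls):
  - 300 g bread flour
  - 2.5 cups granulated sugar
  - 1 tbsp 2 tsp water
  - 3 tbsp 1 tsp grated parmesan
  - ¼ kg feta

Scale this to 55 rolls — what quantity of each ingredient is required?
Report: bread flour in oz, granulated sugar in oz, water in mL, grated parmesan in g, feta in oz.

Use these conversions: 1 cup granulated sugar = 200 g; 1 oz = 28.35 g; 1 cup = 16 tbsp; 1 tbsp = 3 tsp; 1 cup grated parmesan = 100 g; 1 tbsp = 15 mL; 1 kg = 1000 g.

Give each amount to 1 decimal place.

Scaling factor: 55/30 = 11/6.
bread flour: 300 g × 11/6 ÷ 28.35 g/oz ≈ 19.4 oz
granulated sugar: 2.5 cup × 11/6 × 200 g/cup ÷ 28.35 g/oz ≈ 32.3 oz
water: (1 tbsp + 2 tsp = 5/3 tbsp) × 11/6 × 15 mL/tbsp ≈ 45.8 mL
grated parmesan: (3 tbsp + 1 tsp = 10/3 tbsp) × 11/6 ÷ 16 tbsp/cup × 100 g/cup ≈ 38.2 g
feta: 0.25 kg × 11/6 × 1000 g/kg ÷ 28.35 g/oz ≈ 16.2 oz

bread flour: 19.4 oz; granulated sugar: 32.3 oz; water: 45.8 mL; grated parmesan: 38.2 g; feta: 16.2 oz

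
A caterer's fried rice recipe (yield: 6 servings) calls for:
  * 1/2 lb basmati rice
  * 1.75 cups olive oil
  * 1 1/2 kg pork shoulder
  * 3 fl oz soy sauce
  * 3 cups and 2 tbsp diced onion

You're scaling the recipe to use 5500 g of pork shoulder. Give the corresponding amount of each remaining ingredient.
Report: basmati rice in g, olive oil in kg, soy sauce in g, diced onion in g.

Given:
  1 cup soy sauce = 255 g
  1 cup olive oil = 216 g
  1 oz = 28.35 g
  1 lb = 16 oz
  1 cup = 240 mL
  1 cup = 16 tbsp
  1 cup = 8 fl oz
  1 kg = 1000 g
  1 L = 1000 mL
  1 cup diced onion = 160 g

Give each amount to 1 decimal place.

The original recipe has 1500 g of pork shoulder, so the scaling factor is 5500 ÷ 1500 = 11/3.
basmati rice: 0.5 lb × 11/3 × 16 oz/lb × 28.35 g/oz = 831.6 g
olive oil: 1.75 cup × 11/3 × 216 g/cup ÷ 1000 g/kg ≈ 1.4 kg
soy sauce: 3 fl oz × 11/3 ÷ 8 fl oz/cup × 255 g/cup ≈ 350.6 g
diced onion: (3 cup + 2 tbsp = 3.125 cup) × 11/3 × 160 g/cup ≈ 1833.3 g

basmati rice: 831.6 g; olive oil: 1.4 kg; soy sauce: 350.6 g; diced onion: 1833.3 g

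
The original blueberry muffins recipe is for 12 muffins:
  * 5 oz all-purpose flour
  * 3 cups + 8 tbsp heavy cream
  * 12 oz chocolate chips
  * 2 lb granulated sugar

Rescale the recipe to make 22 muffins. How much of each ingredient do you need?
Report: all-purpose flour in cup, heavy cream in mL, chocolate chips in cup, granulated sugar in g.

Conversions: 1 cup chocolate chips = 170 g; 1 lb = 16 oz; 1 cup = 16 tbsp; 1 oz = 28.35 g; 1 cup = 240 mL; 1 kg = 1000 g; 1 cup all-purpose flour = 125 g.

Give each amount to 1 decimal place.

Scaling factor: 22/12 = 11/6.
all-purpose flour: 5 oz × 11/6 × 28.35 g/oz ÷ 125 g/cup ≈ 2.1 cup
heavy cream: (3 cup + 8 tbsp = 3.5 cup) × 11/6 × 240 mL/cup = 1540.0 mL
chocolate chips: 12 oz × 11/6 × 28.35 g/oz ÷ 170 g/cup ≈ 3.7 cup
granulated sugar: 2 lb × 11/6 × 16 oz/lb × 28.35 g/oz = 1663.2 g

all-purpose flour: 2.1 cup; heavy cream: 1540.0 mL; chocolate chips: 3.7 cup; granulated sugar: 1663.2 g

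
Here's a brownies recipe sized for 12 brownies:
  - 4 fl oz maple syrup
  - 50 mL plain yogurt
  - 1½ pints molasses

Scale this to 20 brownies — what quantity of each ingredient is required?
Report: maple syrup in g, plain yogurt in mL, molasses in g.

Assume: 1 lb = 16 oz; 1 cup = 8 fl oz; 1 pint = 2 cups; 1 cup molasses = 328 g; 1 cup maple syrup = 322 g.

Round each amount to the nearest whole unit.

maple syrup: 268 g; plain yogurt: 83 mL; molasses: 1640 g

Scaling factor: 20/12 = 5/3.
maple syrup: 4 fl oz × 5/3 ÷ 8 fl oz/cup × 322 g/cup ≈ 268 g
plain yogurt: 50 mL × 5/3 ≈ 83 mL
molasses: 1.5 pint × 5/3 × 2 cup/pint × 328 g/cup = 1640 g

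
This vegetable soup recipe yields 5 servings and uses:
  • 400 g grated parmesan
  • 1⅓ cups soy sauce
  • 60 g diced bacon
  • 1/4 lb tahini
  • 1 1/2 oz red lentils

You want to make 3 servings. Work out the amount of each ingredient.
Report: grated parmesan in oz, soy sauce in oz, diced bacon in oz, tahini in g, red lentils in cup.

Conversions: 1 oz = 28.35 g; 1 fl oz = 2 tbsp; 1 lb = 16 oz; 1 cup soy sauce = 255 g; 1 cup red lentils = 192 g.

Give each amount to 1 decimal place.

grated parmesan: 8.5 oz; soy sauce: 7.2 oz; diced bacon: 1.3 oz; tahini: 68.0 g; red lentils: 0.1 cup

Scaling factor: 3/5 = 0.6.
grated parmesan: 400 g × 3/5 ÷ 28.35 g/oz ≈ 8.5 oz
soy sauce: 4/3 cup × 3/5 × 255 g/cup ÷ 28.35 g/oz ≈ 7.2 oz
diced bacon: 60 g × 3/5 ÷ 28.35 g/oz ≈ 1.3 oz
tahini: 0.25 lb × 3/5 × 16 oz/lb × 28.35 g/oz ≈ 68.0 g
red lentils: 1.5 oz × 3/5 × 28.35 g/oz ÷ 192 g/cup ≈ 0.1 cup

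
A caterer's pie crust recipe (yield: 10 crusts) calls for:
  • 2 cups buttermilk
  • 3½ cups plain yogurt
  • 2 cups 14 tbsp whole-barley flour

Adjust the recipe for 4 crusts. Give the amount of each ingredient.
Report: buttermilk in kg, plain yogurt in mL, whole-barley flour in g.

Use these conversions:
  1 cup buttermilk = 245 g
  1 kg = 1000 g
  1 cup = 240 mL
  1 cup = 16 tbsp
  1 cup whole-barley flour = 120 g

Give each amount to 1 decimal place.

Scaling factor: 4/10 = 2/5 = 0.4.
buttermilk: 2 cup × 2/5 × 245 g/cup ÷ 1000 g/kg ≈ 0.2 kg
plain yogurt: 3.5 cup × 2/5 × 240 mL/cup = 336.0 mL
whole-barley flour: (2 cup + 14 tbsp = 2.875 cup) × 2/5 × 120 g/cup = 138.0 g

buttermilk: 0.2 kg; plain yogurt: 336.0 mL; whole-barley flour: 138.0 g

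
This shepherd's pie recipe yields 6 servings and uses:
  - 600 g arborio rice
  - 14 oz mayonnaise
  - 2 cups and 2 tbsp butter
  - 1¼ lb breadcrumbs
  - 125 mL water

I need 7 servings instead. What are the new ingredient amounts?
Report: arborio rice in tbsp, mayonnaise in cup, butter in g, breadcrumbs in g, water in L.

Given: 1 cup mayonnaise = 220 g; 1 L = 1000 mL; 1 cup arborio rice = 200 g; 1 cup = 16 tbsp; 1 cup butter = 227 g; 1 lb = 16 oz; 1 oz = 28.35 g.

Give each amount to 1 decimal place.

arborio rice: 56.0 tbsp; mayonnaise: 2.1 cup; butter: 562.8 g; breadcrumbs: 661.5 g; water: 0.1 L

Scaling factor: 7/6.
arborio rice: 600 g × 7/6 ÷ 200 g/cup × 16 tbsp/cup = 56.0 tbsp
mayonnaise: 14 oz × 7/6 × 28.35 g/oz ÷ 220 g/cup ≈ 2.1 cup
butter: (2 cup + 2 tbsp = 2.125 cup) × 7/6 × 227 g/cup ≈ 562.8 g
breadcrumbs: 1.25 lb × 7/6 × 16 oz/lb × 28.35 g/oz = 661.5 g
water: 125 mL × 7/6 ÷ 1000 mL/L ≈ 0.1 L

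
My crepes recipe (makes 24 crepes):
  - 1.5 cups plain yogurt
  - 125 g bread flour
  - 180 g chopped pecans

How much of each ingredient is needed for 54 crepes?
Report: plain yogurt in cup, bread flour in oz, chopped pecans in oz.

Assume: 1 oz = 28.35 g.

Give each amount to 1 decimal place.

plain yogurt: 3.4 cup; bread flour: 9.9 oz; chopped pecans: 14.3 oz

Scaling factor: 54/24 = 9/4 = 2.25.
plain yogurt: 1.5 cup × 9/4 ≈ 3.4 cup
bread flour: 125 g × 9/4 ÷ 28.35 g/oz ≈ 9.9 oz
chopped pecans: 180 g × 9/4 ÷ 28.35 g/oz ≈ 14.3 oz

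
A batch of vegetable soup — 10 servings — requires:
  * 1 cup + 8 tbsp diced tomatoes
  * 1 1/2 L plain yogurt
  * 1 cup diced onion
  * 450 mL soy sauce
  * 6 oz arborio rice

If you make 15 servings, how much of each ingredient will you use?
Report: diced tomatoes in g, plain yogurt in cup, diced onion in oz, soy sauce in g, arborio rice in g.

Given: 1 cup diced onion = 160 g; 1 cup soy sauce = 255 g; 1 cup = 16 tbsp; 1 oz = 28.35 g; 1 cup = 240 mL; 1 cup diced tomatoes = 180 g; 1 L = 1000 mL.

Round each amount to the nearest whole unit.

diced tomatoes: 405 g; plain yogurt: 9 cup; diced onion: 8 oz; soy sauce: 717 g; arborio rice: 255 g

Scaling factor: 15/10 = 3/2 = 1.5.
diced tomatoes: (1 cup + 8 tbsp = 1.5 cup) × 3/2 × 180 g/cup = 405 g
plain yogurt: 1.5 L × 3/2 × 1000 mL/L ÷ 240 mL/cup ≈ 9 cup
diced onion: 1 cup × 3/2 × 160 g/cup ÷ 28.35 g/oz ≈ 8 oz
soy sauce: 450 mL × 3/2 ÷ 240 mL/cup × 255 g/cup ≈ 717 g
arborio rice: 6 oz × 3/2 × 28.35 g/oz ≈ 255 g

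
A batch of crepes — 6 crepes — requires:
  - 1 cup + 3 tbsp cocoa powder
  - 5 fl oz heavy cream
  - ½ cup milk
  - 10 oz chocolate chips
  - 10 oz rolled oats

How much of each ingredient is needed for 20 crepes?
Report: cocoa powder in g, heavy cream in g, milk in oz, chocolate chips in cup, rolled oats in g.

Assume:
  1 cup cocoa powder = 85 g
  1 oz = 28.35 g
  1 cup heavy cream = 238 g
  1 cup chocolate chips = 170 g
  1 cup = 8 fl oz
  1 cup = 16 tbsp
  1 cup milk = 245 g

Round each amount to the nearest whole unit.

cocoa powder: 336 g; heavy cream: 496 g; milk: 14 oz; chocolate chips: 6 cup; rolled oats: 945 g

Scaling factor: 20/6 = 10/3.
cocoa powder: (1 cup + 3 tbsp = 1.1875 cup) × 10/3 × 85 g/cup ≈ 336 g
heavy cream: 5 fl oz × 10/3 ÷ 8 fl oz/cup × 238 g/cup ≈ 496 g
milk: 0.5 cup × 10/3 × 245 g/cup ÷ 28.35 g/oz ≈ 14 oz
chocolate chips: 10 oz × 10/3 × 28.35 g/oz ÷ 170 g/cup ≈ 6 cup
rolled oats: 10 oz × 10/3 × 28.35 g/oz = 945 g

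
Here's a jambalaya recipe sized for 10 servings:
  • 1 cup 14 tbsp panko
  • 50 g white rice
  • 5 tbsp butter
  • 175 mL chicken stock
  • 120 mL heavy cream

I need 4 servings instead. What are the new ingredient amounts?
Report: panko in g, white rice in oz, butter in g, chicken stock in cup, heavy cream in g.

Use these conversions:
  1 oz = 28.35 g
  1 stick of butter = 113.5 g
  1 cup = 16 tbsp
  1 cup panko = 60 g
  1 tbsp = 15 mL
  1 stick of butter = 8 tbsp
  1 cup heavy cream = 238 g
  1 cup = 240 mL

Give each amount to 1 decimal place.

Scaling factor: 4/10 = 2/5 = 0.4.
panko: (1 cup + 14 tbsp = 1.875 cup) × 2/5 × 60 g/cup = 45.0 g
white rice: 50 g × 2/5 ÷ 28.35 g/oz ≈ 0.7 oz
butter: 5 tbsp × 2/5 ÷ 8 tbsp/stick × 113.5 g/stick ≈ 28.4 g
chicken stock: 175 mL × 2/5 ÷ 240 mL/cup ≈ 0.3 cup
heavy cream: 120 mL × 2/5 ÷ 240 mL/cup × 238 g/cup = 47.6 g

panko: 45.0 g; white rice: 0.7 oz; butter: 28.4 g; chicken stock: 0.3 cup; heavy cream: 47.6 g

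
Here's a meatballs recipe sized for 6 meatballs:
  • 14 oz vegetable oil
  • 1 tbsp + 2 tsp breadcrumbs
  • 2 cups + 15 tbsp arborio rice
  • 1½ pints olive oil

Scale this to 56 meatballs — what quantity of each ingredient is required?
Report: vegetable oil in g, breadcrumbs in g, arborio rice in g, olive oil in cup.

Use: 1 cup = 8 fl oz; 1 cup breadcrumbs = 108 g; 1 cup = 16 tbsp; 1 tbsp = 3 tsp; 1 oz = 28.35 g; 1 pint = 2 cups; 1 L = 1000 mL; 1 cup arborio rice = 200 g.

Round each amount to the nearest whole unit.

Scaling factor: 56/6 = 28/3.
vegetable oil: 14 oz × 28/3 × 28.35 g/oz ≈ 3704 g
breadcrumbs: (1 tbsp + 2 tsp = 5/3 tbsp) × 28/3 ÷ 16 tbsp/cup × 108 g/cup = 105 g
arborio rice: (2 cup + 15 tbsp = 2.9375 cup) × 28/3 × 200 g/cup ≈ 5483 g
olive oil: 1.5 pint × 28/3 × 2 cup/pint = 28 cup

vegetable oil: 3704 g; breadcrumbs: 105 g; arborio rice: 5483 g; olive oil: 28 cup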